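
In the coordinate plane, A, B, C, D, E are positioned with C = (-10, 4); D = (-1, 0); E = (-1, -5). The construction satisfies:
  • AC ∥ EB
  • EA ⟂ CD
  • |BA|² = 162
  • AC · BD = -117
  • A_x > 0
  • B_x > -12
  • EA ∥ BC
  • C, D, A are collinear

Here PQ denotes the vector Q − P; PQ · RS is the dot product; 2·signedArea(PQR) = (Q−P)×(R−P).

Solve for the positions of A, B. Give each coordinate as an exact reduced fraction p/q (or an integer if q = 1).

1. A_x = 83/97  [C, D, A are collinear ∩ EA ⟂ CD]
2. A_y = -80/97  [C, D, A are collinear ∩ EA ⟂ CD]
   → A = (83/97, -80/97)
3. B_x = -1150/97  [EA ∥ BC ∩ AC ∥ EB]
4. B_y = -17/97  [EA ∥ BC ∩ AC ∥ EB]
   → B = (-1150/97, -17/97)

A = (83/97, -80/97)
B = (-1150/97, -17/97)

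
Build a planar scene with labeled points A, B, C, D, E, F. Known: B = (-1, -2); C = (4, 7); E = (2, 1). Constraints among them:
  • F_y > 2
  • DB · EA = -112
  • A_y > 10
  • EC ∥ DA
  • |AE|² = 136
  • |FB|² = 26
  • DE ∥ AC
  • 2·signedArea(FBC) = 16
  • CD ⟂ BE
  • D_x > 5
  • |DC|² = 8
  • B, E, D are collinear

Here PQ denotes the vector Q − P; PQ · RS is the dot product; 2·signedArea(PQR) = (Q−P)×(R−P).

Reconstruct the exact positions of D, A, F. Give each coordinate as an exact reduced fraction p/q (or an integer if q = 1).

A = (8, 11)
D = (6, 5)
F = (0, 3)

1. D_x = 6  [B, E, D are collinear ∩ CD ⟂ BE]
2. D_y = 5  [B, E, D are collinear ∩ CD ⟂ BE]
   → D = (6, 5)
3. A_x = 8  [DE ∥ AC ∩ EC ∥ DA]
4. A_y = 11  [DE ∥ AC ∩ EC ∥ DA]
   → A = (8, 11)
5. F_x = 0  [line -9·x + 5·y + -15 = 0 ∩ |FB|² = 26]
6. F_y = 3  [line -9·x + 5·y + -15 = 0 ∩ |FB|² = 26]
   → F = (0, 3)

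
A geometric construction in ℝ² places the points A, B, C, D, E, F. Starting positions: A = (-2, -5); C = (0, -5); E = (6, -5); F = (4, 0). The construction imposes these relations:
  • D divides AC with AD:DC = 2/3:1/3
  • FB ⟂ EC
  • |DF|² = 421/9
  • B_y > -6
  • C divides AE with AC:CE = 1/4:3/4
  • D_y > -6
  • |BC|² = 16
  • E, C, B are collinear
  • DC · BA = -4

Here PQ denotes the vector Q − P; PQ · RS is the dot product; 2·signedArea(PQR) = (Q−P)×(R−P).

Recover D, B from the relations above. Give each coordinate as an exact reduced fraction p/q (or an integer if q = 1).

1. D_x = -2/3  [D divides AC with AD:DC = 2/3:1/3]
2. D_y = -5  [D divides AC with AD:DC = 2/3:1/3]
   → D = (-2/3, -5)
3. B_x = 4  [E, C, B are collinear ∩ FB ⟂ EC]
4. B_y = -5  [E, C, B are collinear ∩ FB ⟂ EC]
   → B = (4, -5)

B = (4, -5)
D = (-2/3, -5)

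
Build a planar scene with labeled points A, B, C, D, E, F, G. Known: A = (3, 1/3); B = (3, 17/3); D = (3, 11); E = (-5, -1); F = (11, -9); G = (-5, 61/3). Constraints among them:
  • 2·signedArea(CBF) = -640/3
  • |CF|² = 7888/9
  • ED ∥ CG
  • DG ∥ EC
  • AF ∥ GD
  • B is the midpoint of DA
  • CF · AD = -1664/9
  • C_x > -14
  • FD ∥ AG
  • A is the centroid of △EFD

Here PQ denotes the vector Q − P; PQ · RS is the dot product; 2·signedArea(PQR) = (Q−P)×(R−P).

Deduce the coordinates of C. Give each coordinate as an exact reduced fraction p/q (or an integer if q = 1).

1. C_x = -13  [ED ∥ CG ∩ DG ∥ EC]
2. C_y = 25/3  [ED ∥ CG ∩ DG ∥ EC]
   → C = (-13, 25/3)

C = (-13, 25/3)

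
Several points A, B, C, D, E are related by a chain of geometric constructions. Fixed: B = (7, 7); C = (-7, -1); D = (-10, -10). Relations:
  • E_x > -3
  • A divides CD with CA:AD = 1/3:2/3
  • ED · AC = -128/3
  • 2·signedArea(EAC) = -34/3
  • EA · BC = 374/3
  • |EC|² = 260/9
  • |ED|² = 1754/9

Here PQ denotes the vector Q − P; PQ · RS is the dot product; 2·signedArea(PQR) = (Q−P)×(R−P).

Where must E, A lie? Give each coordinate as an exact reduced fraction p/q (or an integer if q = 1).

1. A_x = -8  [A divides CD with CA:AD = 1/3:2/3]
2. A_y = -4  [A divides CD with CA:AD = 1/3:2/3]
   → A = (-8, -4)
3. E_x = -7/3  [2·signedArea(EAC) = -34/3 ∩ EA · BC = 374/3]
4. E_y = 5/3  [2·signedArea(EAC) = -34/3 ∩ EA · BC = 374/3]
   → E = (-7/3, 5/3)

A = (-8, -4)
E = (-7/3, 5/3)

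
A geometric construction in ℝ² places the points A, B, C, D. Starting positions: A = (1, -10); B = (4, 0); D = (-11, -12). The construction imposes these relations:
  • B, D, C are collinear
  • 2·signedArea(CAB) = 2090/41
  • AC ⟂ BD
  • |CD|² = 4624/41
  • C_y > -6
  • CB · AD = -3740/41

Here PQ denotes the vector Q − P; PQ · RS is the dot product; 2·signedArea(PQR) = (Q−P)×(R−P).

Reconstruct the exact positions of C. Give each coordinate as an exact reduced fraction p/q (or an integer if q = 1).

1. C_x = -111/41  [B, D, C are collinear ∩ AC ⟂ BD]
2. C_y = -220/41  [B, D, C are collinear ∩ AC ⟂ BD]
   → C = (-111/41, -220/41)

C = (-111/41, -220/41)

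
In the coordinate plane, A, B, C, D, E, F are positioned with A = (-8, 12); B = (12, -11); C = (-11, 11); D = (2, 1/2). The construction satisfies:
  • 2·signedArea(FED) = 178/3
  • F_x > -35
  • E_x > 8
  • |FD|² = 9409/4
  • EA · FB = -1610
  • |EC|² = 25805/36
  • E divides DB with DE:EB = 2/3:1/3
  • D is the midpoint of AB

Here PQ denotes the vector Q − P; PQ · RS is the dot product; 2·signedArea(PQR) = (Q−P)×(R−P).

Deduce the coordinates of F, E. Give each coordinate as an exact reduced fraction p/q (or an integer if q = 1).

E = (26/3, -43/6)
F = (-34, 33)

1. E_x = 26/3  [E divides DB with DE:EB = 2/3:1/3]
2. E_y = -43/6  [E divides DB with DE:EB = 2/3:1/3]
   → E = (26/3, -43/6)
3. F_x = -34  [2·signedArea(FED) = 178/3 ∩ EA · FB = -1610]
4. F_y = 33  [2·signedArea(FED) = 178/3 ∩ EA · FB = -1610]
   → F = (-34, 33)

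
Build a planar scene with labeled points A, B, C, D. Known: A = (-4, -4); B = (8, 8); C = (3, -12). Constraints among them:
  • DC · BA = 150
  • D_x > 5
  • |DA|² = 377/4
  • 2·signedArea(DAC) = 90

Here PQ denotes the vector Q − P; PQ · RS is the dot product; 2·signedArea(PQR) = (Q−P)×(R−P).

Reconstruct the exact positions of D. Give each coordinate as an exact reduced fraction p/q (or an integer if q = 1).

1. D_x = 11/2  [DC · BA = 150 ∩ 2·signedArea(DAC) = 90]
2. D_y = -2  [DC · BA = 150 ∩ 2·signedArea(DAC) = 90]
   → D = (11/2, -2)

D = (11/2, -2)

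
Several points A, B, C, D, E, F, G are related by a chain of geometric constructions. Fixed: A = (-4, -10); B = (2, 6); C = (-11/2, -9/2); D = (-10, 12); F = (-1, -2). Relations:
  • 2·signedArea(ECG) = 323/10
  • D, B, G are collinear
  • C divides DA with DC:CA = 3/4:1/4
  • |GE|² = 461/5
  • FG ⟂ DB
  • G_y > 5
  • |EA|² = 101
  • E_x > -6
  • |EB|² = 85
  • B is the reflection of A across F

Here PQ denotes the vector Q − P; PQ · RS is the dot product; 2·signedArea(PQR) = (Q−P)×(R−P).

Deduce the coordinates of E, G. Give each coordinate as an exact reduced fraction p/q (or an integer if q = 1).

E = (-5, 0)
G = (14/5, 28/5)

1. G_x = 14/5  [D, B, G are collinear ∩ FG ⟂ DB]
2. G_y = 28/5  [D, B, G are collinear ∩ FG ⟂ DB]
   → G = (14/5, 28/5)
3. E_x = -5  [line -101/10·x + 83/10·y + -101/2 = 0 ∩ |EA|² = 101]
4. E_y = 0  [line -101/10·x + 83/10·y + -101/2 = 0 ∩ |EA|² = 101]
   → E = (-5, 0)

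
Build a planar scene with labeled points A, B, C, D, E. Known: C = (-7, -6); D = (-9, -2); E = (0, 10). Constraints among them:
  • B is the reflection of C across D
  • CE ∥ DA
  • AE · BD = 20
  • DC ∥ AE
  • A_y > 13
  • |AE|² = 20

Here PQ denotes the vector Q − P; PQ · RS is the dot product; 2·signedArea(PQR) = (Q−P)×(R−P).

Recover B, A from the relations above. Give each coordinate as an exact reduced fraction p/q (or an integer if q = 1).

1. B_x = -11  [B is the reflection of C across D]
2. B_y = 2  [B is the reflection of C across D]
   → B = (-11, 2)
3. A_x = -2  [DC ∥ AE ∩ CE ∥ DA]
4. A_y = 14  [DC ∥ AE ∩ CE ∥ DA]
   → A = (-2, 14)

A = (-2, 14)
B = (-11, 2)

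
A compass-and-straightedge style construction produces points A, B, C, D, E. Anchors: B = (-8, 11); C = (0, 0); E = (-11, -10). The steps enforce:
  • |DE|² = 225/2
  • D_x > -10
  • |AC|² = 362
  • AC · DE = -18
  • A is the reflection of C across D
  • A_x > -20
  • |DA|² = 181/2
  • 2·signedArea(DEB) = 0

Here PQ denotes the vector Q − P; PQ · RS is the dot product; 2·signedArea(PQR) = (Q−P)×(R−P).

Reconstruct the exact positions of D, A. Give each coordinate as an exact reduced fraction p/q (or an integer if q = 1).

A = (-19, 1)
D = (-19/2, 1/2)

1. D_x = -19/2  [line -21·x + 3·y + -201 = 0 ∩ |DE|² = 225/2]
2. D_y = 1/2  [line -21·x + 3·y + -201 = 0 ∩ |DE|² = 225/2]
   → D = (-19/2, 1/2)
3. A_x = -19  [A is the reflection of C across D]
4. A_y = 1  [A is the reflection of C across D]
   → A = (-19, 1)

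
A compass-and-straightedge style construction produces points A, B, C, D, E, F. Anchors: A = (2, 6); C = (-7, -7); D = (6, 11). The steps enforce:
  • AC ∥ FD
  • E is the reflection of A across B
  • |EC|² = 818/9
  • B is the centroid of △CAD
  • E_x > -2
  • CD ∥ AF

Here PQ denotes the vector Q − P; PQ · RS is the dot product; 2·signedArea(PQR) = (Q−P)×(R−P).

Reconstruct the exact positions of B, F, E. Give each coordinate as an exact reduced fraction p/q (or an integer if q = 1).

B = (1/3, 10/3)
E = (-4/3, 2/3)
F = (15, 24)

1. B_x = 1/3  [B is the centroid of △CAD]
2. B_y = 10/3  [B is the centroid of △CAD]
   → B = (1/3, 10/3)
3. F_x = 15  [AC ∥ FD ∩ CD ∥ AF]
4. F_y = 24  [AC ∥ FD ∩ CD ∥ AF]
   → F = (15, 24)
5. E_x = -4/3  [E is the reflection of A across B]
6. E_y = 2/3  [E is the reflection of A across B]
   → E = (-4/3, 2/3)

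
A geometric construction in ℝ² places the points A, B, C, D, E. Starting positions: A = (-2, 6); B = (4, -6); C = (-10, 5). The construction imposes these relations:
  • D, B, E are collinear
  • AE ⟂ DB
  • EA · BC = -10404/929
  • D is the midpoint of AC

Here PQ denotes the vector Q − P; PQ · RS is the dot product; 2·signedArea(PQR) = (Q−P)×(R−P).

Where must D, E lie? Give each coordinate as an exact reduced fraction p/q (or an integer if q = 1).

D = (-6, 11/2)
E = (-4204/929, 3534/929)

1. D_x = -6  [D is the midpoint of AC]
2. D_y = 11/2  [D is the midpoint of AC]
   → D = (-6, 11/2)
3. E_x = -4204/929  [D, B, E are collinear ∩ AE ⟂ DB]
4. E_y = 3534/929  [D, B, E are collinear ∩ AE ⟂ DB]
   → E = (-4204/929, 3534/929)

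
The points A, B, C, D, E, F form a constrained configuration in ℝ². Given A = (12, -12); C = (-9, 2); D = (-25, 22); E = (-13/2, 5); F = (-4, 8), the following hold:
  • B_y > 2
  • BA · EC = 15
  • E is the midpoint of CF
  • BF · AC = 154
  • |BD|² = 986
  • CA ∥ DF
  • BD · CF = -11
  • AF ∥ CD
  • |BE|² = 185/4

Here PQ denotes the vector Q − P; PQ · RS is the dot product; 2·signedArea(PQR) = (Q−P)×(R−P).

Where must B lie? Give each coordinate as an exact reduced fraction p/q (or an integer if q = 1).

B = (0, 3)

1. B_x = 0  [BA · EC = 15 ∩ BF · AC = 154]
2. B_y = 3  [BA · EC = 15 ∩ BF · AC = 154]
   → B = (0, 3)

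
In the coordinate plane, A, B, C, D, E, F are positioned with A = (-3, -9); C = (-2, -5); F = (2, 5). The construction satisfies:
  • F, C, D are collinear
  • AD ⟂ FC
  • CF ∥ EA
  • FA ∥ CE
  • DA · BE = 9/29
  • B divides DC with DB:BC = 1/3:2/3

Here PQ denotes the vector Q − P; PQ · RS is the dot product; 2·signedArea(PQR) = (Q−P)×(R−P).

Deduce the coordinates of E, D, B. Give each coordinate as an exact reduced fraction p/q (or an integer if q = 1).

1. E_x = -7  [CF ∥ EA ∩ FA ∥ CE]
2. E_y = -19  [CF ∥ EA ∩ FA ∥ CE]
   → E = (-7, -19)
3. D_x = -102/29  [F, C, D are collinear ∩ AD ⟂ FC]
4. D_y = -255/29  [F, C, D are collinear ∩ AD ⟂ FC]
   → D = (-102/29, -255/29)
5. B_x = -262/87  [B divides DC with DB:BC = 1/3:2/3]
6. B_y = -655/87  [B divides DC with DB:BC = 1/3:2/3]
   → B = (-262/87, -655/87)

B = (-262/87, -655/87)
D = (-102/29, -255/29)
E = (-7, -19)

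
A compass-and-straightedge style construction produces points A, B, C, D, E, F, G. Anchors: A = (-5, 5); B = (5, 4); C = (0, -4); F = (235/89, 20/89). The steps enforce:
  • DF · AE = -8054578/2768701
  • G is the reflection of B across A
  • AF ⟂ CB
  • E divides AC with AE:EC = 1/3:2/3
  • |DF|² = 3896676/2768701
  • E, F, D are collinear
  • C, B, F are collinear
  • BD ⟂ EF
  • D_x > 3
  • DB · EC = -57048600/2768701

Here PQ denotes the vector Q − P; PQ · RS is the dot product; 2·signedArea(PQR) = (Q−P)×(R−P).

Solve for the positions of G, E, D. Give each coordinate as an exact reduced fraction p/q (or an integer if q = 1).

D = (10459145/2768701, -313496/2768701)
E = (-10/3, 2)
G = (-15, 6)

1. G_x = -15  [G is the reflection of B across A]
2. G_y = 6  [G is the reflection of B across A]
   → G = (-15, 6)
3. E_x = -10/3  [E divides AC with AE:EC = 1/3:2/3]
4. E_y = 2  [E divides AC with AE:EC = 1/3:2/3]
   → E = (-10/3, 2)
5. D_x = 10459145/2768701  [E, F, D are collinear ∩ BD ⟂ EF]
6. D_y = -313496/2768701  [E, F, D are collinear ∩ BD ⟂ EF]
   → D = (10459145/2768701, -313496/2768701)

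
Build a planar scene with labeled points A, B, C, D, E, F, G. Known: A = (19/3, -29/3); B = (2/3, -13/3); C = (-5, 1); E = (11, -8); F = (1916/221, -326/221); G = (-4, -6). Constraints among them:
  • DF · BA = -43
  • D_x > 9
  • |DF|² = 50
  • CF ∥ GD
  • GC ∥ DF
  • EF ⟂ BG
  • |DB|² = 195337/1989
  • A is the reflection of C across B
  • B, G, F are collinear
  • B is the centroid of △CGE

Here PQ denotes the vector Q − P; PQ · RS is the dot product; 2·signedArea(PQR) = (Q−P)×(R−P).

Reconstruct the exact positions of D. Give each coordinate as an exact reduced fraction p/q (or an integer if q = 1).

D = (2137/221, -1873/221)

1. D_x = 2137/221  [GC ∥ DF ∩ CF ∥ GD]
2. D_y = -1873/221  [GC ∥ DF ∩ CF ∥ GD]
   → D = (2137/221, -1873/221)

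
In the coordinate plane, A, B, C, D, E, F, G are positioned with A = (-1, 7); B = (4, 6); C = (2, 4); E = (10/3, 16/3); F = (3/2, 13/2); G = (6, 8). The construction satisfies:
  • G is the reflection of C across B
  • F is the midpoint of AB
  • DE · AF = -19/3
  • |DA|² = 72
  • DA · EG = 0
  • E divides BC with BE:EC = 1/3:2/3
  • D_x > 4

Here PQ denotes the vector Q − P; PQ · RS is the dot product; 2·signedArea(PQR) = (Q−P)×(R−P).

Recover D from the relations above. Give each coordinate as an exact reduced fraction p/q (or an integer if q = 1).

D = (5, 1)

1. D_x = 5  [DA · EG = 0 ∩ DE · AF = -19/3]
2. D_y = 1  [DA · EG = 0 ∩ DE · AF = -19/3]
   → D = (5, 1)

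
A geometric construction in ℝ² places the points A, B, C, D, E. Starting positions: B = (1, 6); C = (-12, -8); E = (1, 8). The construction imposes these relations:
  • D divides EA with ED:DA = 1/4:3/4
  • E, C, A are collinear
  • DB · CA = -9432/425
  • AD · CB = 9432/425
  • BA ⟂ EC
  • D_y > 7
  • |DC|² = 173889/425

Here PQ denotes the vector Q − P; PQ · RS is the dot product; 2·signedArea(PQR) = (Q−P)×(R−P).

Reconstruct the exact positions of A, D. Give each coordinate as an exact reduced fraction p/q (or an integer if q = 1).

1. A_x = 9/425  [E, C, A are collinear ∩ BA ⟂ EC]
2. A_y = 2888/425  [E, C, A are collinear ∩ BA ⟂ EC]
   → A = (9/425, 2888/425)
3. D_x = 321/425  [D divides EA with ED:DA = 1/4:3/4]
4. D_y = 3272/425  [D divides EA with ED:DA = 1/4:3/4]
   → D = (321/425, 3272/425)

A = (9/425, 2888/425)
D = (321/425, 3272/425)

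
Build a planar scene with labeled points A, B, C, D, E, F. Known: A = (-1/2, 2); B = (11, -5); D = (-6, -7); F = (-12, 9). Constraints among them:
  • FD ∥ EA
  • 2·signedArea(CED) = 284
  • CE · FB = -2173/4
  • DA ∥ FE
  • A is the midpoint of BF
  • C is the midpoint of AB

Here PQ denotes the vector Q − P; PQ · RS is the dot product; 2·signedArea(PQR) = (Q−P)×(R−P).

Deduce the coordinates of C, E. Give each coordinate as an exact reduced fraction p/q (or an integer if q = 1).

1. C_x = 21/4  [C is the midpoint of AB]
2. C_y = -3/2  [C is the midpoint of AB]
   → C = (21/4, -3/2)
3. E_x = -13/2  [FD ∥ EA ∩ DA ∥ FE]
4. E_y = 18  [FD ∥ EA ∩ DA ∥ FE]
   → E = (-13/2, 18)

C = (21/4, -3/2)
E = (-13/2, 18)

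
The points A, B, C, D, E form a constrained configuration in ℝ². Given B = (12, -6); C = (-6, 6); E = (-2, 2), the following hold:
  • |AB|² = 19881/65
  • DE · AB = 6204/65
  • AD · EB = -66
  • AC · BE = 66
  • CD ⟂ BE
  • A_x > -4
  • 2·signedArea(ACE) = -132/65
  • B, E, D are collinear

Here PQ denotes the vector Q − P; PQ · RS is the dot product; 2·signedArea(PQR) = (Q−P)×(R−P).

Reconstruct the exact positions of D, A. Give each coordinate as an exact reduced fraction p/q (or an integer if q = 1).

A = (-207/65, 174/65)
D = (-438/65, 306/65)

1. D_x = -438/65  [B, E, D are collinear ∩ CD ⟂ BE]
2. D_y = 306/65  [B, E, D are collinear ∩ CD ⟂ BE]
   → D = (-438/65, 306/65)
3. A_x = -207/65  [AC · BE = 66 ∩ 2·signedArea(ACE) = -132/65]
4. A_y = 174/65  [AC · BE = 66 ∩ 2·signedArea(ACE) = -132/65]
   → A = (-207/65, 174/65)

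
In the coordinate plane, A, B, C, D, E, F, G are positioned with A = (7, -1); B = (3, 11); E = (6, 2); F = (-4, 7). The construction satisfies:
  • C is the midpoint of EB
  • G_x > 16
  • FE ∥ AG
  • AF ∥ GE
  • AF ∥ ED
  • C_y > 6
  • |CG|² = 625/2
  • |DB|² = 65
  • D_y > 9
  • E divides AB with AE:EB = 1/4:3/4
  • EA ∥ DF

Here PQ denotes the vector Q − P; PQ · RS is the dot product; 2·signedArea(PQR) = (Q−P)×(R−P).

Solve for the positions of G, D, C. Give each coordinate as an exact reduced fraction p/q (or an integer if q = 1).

1. G_x = 17  [AF ∥ GE ∩ FE ∥ AG]
2. G_y = -6  [AF ∥ GE ∩ FE ∥ AG]
   → G = (17, -6)
3. D_x = -5  [EA ∥ DF ∩ AF ∥ ED]
4. D_y = 10  [EA ∥ DF ∩ AF ∥ ED]
   → D = (-5, 10)
5. C_x = 9/2  [C is the midpoint of EB]
6. C_y = 13/2  [C is the midpoint of EB]
   → C = (9/2, 13/2)

C = (9/2, 13/2)
D = (-5, 10)
G = (17, -6)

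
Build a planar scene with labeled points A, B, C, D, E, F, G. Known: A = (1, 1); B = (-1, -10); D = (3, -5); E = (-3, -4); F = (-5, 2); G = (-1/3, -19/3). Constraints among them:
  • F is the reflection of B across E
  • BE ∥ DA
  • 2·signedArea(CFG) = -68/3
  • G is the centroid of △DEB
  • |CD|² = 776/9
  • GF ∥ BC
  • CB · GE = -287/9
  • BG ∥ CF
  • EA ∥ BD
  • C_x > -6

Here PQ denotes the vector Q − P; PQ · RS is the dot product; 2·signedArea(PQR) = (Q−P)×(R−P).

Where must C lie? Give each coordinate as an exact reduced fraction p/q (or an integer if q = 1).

1. C_x = -17/3  [BG ∥ CF ∩ GF ∥ BC]
2. C_y = -5/3  [BG ∥ CF ∩ GF ∥ BC]
   → C = (-17/3, -5/3)

C = (-17/3, -5/3)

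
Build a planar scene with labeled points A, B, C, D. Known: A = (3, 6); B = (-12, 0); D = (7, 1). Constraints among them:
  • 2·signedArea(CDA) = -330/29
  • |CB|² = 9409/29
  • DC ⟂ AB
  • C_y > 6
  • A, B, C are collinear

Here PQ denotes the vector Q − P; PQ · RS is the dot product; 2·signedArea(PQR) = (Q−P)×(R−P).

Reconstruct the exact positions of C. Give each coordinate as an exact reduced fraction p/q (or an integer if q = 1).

C = (137/29, 194/29)

1. C_x = 137/29  [A, B, C are collinear ∩ DC ⟂ AB]
2. C_y = 194/29  [A, B, C are collinear ∩ DC ⟂ AB]
   → C = (137/29, 194/29)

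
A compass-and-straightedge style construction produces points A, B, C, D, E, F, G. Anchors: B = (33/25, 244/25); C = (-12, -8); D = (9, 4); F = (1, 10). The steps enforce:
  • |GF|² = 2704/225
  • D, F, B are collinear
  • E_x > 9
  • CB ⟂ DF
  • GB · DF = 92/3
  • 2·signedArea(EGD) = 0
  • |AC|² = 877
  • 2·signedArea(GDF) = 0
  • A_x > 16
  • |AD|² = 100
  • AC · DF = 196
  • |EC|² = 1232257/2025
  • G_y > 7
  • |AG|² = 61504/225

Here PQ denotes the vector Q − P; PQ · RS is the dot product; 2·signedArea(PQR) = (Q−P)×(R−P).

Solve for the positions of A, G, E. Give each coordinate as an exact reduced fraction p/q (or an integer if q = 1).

A = (17, -2)
E = (2233/225, 248/75)
G = (283/75, 198/25)

1. A_x = 17  [line 8·x + -6·y + -148 = 0 ∩ |AD|² = 100]
2. A_y = -2  [line 8·x + -6·y + -148 = 0 ∩ |AD|² = 100]
   → A = (17, -2)
3. G_x = 283/75  [2·signedArea(GDF) = 0 ∩ GB · DF = 92/3]
4. G_y = 198/25  [2·signedArea(GDF) = 0 ∩ GB · DF = 92/3]
   → G = (283/75, 198/25)
5. E_x = 2233/225  [line 98/25·x + 392/75·y + -4214/75 = 0 ∩ |EC|² = 1232257/2025]
6. E_y = 248/75  [line 98/25·x + 392/75·y + -4214/75 = 0 ∩ |EC|² = 1232257/2025]
   → E = (2233/225, 248/75)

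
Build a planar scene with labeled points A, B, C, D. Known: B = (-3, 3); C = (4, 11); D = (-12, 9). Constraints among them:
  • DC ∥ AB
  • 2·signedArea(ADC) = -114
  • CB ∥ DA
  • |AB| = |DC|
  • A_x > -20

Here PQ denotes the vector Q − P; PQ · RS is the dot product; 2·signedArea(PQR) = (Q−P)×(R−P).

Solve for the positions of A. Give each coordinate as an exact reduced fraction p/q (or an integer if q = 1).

1. A_x = -19  [DC ∥ AB ∩ CB ∥ DA]
2. A_y = 1  [DC ∥ AB ∩ CB ∥ DA]
   → A = (-19, 1)

A = (-19, 1)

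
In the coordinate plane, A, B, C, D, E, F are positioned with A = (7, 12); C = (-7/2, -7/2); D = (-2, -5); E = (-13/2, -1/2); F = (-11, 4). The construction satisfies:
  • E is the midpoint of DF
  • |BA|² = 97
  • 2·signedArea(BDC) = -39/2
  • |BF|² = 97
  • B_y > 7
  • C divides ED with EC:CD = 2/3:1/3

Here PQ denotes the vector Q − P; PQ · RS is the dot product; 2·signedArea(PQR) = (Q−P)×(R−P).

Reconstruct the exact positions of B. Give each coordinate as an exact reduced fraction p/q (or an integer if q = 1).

1. B_x = -2  [line -3/2·x + -3/2·y + 9 = 0 ∩ |BA|² = 97]
2. B_y = 8  [line -3/2·x + -3/2·y + 9 = 0 ∩ |BA|² = 97]
   → B = (-2, 8)

B = (-2, 8)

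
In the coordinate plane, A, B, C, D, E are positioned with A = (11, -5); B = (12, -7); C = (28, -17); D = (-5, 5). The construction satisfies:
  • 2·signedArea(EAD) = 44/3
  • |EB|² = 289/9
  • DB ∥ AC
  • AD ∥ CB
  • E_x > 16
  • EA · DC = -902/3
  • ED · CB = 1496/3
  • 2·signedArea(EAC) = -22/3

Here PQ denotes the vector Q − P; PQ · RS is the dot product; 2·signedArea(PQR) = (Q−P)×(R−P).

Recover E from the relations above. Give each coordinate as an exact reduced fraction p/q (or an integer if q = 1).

1. E_x = 17  [2·signedArea(EAD) = 44/3 ∩ EA · DC = -902/3]
2. E_y = -29/3  [2·signedArea(EAD) = 44/3 ∩ EA · DC = -902/3]
   → E = (17, -29/3)

E = (17, -29/3)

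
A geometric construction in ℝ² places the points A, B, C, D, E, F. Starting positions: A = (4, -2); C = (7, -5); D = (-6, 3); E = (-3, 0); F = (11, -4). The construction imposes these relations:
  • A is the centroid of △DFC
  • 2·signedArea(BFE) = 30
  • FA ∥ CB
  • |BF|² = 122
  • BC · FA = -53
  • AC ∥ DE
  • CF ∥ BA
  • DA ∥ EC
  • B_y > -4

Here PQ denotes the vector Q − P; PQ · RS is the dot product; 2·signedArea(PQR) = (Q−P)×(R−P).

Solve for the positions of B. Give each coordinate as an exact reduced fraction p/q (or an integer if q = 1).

B = (0, -3)

1. B_x = 0  [CF ∥ BA ∩ FA ∥ CB]
2. B_y = -3  [CF ∥ BA ∩ FA ∥ CB]
   → B = (0, -3)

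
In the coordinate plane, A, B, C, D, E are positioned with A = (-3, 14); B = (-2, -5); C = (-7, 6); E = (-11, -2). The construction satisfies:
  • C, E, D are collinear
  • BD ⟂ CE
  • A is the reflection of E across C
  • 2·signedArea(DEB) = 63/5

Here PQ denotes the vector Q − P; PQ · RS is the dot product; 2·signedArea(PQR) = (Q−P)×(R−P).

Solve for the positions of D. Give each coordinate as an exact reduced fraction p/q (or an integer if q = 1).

D = (-52/5, -4/5)

1. D_x = -52/5  [C, E, D are collinear ∩ BD ⟂ CE]
2. D_y = -4/5  [C, E, D are collinear ∩ BD ⟂ CE]
   → D = (-52/5, -4/5)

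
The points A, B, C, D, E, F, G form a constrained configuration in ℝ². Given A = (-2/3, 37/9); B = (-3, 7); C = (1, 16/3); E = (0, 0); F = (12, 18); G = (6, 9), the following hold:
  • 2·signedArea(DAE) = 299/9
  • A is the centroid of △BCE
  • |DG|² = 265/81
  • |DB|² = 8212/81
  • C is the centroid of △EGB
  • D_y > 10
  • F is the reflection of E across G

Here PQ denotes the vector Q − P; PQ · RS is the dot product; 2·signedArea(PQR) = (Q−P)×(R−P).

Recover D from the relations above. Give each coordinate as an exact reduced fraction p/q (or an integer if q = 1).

D = (19/3, 97/9)

1. D_x = 19/3  [line 37/9·x + 2/3·y + -299/9 = 0 ∩ |DG|² = 265/81]
2. D_y = 97/9  [line 37/9·x + 2/3·y + -299/9 = 0 ∩ |DG|² = 265/81]
   → D = (19/3, 97/9)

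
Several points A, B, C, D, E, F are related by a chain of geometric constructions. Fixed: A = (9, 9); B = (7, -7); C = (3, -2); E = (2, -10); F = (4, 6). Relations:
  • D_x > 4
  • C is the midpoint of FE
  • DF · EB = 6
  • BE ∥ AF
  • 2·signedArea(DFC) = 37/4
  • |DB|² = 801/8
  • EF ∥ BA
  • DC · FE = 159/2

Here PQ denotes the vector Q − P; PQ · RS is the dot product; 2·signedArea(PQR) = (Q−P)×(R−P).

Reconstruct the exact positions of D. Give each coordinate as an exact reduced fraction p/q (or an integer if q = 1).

1. D_x = 19/4  [2·signedArea(DFC) = 37/4 ∩ DC · FE = 159/2]
2. D_y = 11/4  [2·signedArea(DFC) = 37/4 ∩ DC · FE = 159/2]
   → D = (19/4, 11/4)

D = (19/4, 11/4)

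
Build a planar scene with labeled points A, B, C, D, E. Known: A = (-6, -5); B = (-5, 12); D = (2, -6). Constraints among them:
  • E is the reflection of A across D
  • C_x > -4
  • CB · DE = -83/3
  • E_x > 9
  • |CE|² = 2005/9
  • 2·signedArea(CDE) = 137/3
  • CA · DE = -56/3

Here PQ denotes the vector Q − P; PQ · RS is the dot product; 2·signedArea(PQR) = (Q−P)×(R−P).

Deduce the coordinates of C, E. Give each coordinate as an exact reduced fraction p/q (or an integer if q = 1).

1. E_x = 10  [E is the reflection of A across D]
2. E_y = -7  [E is the reflection of A across D]
   → E = (10, -7)
3. C_x = -3  [CB · DE = -83/3 ∩ 2·signedArea(CDE) = 137/3]
4. C_y = 1/3  [CB · DE = -83/3 ∩ 2·signedArea(CDE) = 137/3]
   → C = (-3, 1/3)

C = (-3, 1/3)
E = (10, -7)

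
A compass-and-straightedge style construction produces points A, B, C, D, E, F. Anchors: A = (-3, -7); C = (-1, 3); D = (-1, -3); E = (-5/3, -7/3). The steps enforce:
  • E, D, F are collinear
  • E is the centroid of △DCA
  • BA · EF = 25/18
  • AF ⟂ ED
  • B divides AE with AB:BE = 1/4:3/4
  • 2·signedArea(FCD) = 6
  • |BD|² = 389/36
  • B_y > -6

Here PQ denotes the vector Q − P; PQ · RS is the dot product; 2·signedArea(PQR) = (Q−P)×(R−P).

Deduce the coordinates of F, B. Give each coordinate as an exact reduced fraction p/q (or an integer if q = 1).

1. F_x = 0  [E, D, F are collinear ∩ AF ⟂ ED]
2. F_y = -4  [E, D, F are collinear ∩ AF ⟂ ED]
   → F = (0, -4)
3. B_x = -8/3  [B divides AE with AB:BE = 1/4:3/4]
4. B_y = -35/6  [B divides AE with AB:BE = 1/4:3/4]
   → B = (-8/3, -35/6)

B = (-8/3, -35/6)
F = (0, -4)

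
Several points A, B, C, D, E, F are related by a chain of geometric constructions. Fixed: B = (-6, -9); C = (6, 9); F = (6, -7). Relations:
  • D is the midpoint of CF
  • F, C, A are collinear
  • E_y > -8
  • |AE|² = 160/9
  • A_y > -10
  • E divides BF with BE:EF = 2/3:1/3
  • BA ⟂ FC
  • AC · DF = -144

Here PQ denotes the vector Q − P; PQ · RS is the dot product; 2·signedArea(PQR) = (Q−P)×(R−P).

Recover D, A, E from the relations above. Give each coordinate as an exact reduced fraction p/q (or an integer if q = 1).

A = (6, -9)
D = (6, 1)
E = (2, -23/3)

1. D_x = 6  [D is the midpoint of CF]
2. D_y = 1  [D is the midpoint of CF]
   → D = (6, 1)
3. A_x = 6  [F, C, A are collinear ∩ BA ⟂ FC]
4. A_y = -9  [F, C, A are collinear ∩ BA ⟂ FC]
   → A = (6, -9)
5. E_x = 2  [E divides BF with BE:EF = 2/3:1/3]
6. E_y = -23/3  [E divides BF with BE:EF = 2/3:1/3]
   → E = (2, -23/3)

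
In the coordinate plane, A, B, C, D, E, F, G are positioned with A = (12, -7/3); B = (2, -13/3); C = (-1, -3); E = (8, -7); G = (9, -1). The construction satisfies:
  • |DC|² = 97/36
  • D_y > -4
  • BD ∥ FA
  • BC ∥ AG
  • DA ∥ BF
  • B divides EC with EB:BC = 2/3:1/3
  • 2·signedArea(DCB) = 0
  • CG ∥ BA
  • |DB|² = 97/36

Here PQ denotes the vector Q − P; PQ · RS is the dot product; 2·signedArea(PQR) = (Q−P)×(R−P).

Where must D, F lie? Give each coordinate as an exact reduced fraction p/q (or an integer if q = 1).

D = (1/2, -11/3)
F = (27/2, -3)

1. D_x = 1/2  [line 4/3·x + 3·y + 31/3 = 0 ∩ |DB|² = 97/36]
2. D_y = -11/3  [line 4/3·x + 3·y + 31/3 = 0 ∩ |DB|² = 97/36]
   → D = (1/2, -11/3)
3. F_x = 27/2  [BD ∥ FA ∩ DA ∥ BF]
4. F_y = -3  [BD ∥ FA ∩ DA ∥ BF]
   → F = (27/2, -3)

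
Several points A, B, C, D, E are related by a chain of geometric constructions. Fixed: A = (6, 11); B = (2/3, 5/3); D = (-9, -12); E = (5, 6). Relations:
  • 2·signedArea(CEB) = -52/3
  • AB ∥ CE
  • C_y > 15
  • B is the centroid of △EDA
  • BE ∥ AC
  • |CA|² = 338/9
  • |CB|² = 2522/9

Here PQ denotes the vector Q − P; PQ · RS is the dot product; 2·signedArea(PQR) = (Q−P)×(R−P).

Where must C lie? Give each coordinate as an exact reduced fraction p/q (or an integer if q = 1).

1. C_x = 31/3  [AB ∥ CE ∩ BE ∥ AC]
2. C_y = 46/3  [AB ∥ CE ∩ BE ∥ AC]
   → C = (31/3, 46/3)

C = (31/3, 46/3)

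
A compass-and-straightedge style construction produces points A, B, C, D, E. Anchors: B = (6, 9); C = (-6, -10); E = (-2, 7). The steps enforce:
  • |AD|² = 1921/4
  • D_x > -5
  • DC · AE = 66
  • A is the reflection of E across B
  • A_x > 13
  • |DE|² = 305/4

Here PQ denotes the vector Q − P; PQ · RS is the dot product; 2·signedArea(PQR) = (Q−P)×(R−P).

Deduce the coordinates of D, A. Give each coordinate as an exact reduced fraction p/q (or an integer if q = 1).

A = (14, 11)
D = (-4, -3/2)

1. A_x = 14  [A is the reflection of E across B]
2. A_y = 11  [A is the reflection of E across B]
   → A = (14, 11)
3. D_x = -4  [line 16·x + 4·y + 70 = 0 ∩ |DE|² = 305/4]
4. D_y = -3/2  [line 16·x + 4·y + 70 = 0 ∩ |DE|² = 305/4]
   → D = (-4, -3/2)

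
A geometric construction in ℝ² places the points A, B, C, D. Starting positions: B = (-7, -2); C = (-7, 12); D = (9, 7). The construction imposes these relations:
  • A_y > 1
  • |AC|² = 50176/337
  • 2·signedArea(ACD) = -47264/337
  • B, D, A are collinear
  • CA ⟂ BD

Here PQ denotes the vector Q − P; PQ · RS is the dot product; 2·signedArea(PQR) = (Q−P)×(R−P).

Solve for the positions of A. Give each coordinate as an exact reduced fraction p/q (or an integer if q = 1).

1. A_x = -343/337  [B, D, A are collinear ∩ CA ⟂ BD]
2. A_y = 460/337  [B, D, A are collinear ∩ CA ⟂ BD]
   → A = (-343/337, 460/337)

A = (-343/337, 460/337)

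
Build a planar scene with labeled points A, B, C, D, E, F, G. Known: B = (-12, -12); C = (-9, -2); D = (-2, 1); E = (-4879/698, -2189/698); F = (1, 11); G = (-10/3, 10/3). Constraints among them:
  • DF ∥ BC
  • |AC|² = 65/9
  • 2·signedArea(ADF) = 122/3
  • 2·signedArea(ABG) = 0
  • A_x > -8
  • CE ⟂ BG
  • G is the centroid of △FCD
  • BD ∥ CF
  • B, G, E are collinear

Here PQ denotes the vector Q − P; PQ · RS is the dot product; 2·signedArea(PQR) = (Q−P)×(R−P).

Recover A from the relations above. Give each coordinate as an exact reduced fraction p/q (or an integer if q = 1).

A = (-23/3, -13/3)

1. A_x = -23/3  [2·signedArea(ABG) = 0 ∩ 2·signedArea(ADF) = 122/3]
2. A_y = -13/3  [2·signedArea(ABG) = 0 ∩ 2·signedArea(ADF) = 122/3]
   → A = (-23/3, -13/3)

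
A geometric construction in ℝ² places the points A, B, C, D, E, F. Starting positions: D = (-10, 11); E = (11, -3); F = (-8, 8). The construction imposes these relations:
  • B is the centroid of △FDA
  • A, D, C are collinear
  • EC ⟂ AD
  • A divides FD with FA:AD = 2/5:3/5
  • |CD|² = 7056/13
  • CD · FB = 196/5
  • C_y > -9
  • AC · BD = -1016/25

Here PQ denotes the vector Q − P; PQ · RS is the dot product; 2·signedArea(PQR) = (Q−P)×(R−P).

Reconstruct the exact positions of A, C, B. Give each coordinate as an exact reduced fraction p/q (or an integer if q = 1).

1. A_x = -44/5  [A divides FD with FA:AD = 2/5:3/5]
2. A_y = 46/5  [A divides FD with FA:AD = 2/5:3/5]
   → A = (-44/5, 46/5)
3. C_x = 38/13  [A, D, C are collinear ∩ EC ⟂ AD]
4. C_y = -109/13  [A, D, C are collinear ∩ EC ⟂ AD]
   → C = (38/13, -109/13)
5. B_x = -134/15  [B is the centroid of △FDA]
6. B_y = 47/5  [B is the centroid of △FDA]
   → B = (-134/15, 47/5)

A = (-44/5, 46/5)
B = (-134/15, 47/5)
C = (38/13, -109/13)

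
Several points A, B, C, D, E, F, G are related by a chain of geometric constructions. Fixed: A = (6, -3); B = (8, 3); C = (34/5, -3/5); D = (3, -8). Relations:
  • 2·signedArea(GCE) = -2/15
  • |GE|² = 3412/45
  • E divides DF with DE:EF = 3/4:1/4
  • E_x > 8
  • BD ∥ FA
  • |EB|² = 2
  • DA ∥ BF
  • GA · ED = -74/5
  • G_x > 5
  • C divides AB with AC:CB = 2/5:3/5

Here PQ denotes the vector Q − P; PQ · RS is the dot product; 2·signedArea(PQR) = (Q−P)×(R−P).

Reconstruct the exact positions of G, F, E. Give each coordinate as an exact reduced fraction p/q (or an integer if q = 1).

1. F_x = 11  [BD ∥ FA ∩ DA ∥ BF]
2. F_y = 8  [BD ∥ FA ∩ DA ∥ BF]
   → F = (11, 8)
3. E_x = 9  [E divides DF with DE:EF = 3/4:1/4]
4. E_y = 4  [E divides DF with DE:EF = 3/4:1/4]
   → E = (9, 4)
5. G_x = 79/15  [2·signedArea(GCE) = -2/15 ∩ GA · ED = -74/5]
6. G_y = -58/15  [2·signedArea(GCE) = -2/15 ∩ GA · ED = -74/5]
   → G = (79/15, -58/15)

E = (9, 4)
F = (11, 8)
G = (79/15, -58/15)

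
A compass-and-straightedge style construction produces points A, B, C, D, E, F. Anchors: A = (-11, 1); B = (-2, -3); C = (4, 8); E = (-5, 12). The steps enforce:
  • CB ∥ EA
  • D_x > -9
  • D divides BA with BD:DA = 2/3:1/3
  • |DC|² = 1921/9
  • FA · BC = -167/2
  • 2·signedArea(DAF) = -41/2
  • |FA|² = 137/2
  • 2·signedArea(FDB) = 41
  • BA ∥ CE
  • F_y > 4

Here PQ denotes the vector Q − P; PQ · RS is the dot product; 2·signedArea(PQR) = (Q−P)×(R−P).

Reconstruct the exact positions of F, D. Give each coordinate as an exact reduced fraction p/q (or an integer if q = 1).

D = (-8, -1/3)
F = (-7/2, 9/2)

1. D_x = -8  [D divides BA with BD:DA = 2/3:1/3]
2. D_y = -1/3  [D divides BA with BD:DA = 2/3:1/3]
   → D = (-8, -1/3)
3. F_x = -7/2  [FA · BC = -167/2 ∩ 2·signedArea(FDB) = 41]
4. F_y = 9/2  [FA · BC = -167/2 ∩ 2·signedArea(FDB) = 41]
   → F = (-7/2, 9/2)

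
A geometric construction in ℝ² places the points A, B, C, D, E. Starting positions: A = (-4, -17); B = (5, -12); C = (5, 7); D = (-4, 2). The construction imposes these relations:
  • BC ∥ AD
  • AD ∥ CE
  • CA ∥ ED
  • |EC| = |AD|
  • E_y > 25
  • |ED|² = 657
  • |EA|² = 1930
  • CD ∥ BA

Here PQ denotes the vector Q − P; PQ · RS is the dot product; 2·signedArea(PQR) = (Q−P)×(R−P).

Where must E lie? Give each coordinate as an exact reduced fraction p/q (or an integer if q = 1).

E = (5, 26)

1. E_x = 5  [CA ∥ ED ∩ AD ∥ CE]
2. E_y = 26  [CA ∥ ED ∩ AD ∥ CE]
   → E = (5, 26)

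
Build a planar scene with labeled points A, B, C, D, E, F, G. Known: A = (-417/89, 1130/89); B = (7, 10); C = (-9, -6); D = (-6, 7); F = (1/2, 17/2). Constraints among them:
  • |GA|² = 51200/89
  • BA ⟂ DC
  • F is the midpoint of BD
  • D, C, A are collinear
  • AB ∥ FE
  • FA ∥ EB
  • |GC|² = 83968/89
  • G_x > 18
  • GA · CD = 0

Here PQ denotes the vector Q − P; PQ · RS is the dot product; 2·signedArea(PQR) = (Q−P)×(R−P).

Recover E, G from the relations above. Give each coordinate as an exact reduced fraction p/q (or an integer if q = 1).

1. E_x = 2169/178  [FA ∥ EB ∩ AB ∥ FE]
2. E_y = 1033/178  [FA ∥ EB ∩ AB ∥ FE]
   → E = (2169/178, 1033/178)
3. G_x = 1663/89  [line -3·x + -13·y + 151 = 0 ∩ |GA|² = 51200/89]
4. G_y = 650/89  [line -3·x + -13·y + 151 = 0 ∩ |GA|² = 51200/89]
   → G = (1663/89, 650/89)

E = (2169/178, 1033/178)
G = (1663/89, 650/89)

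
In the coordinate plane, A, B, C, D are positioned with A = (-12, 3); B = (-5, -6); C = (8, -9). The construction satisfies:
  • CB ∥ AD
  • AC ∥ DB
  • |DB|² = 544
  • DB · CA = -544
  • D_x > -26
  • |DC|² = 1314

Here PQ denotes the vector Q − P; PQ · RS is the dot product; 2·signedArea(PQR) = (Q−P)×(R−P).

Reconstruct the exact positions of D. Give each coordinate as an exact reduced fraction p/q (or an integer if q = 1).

1. D_x = -25  [AC ∥ DB ∩ CB ∥ AD]
2. D_y = 6  [AC ∥ DB ∩ CB ∥ AD]
   → D = (-25, 6)

D = (-25, 6)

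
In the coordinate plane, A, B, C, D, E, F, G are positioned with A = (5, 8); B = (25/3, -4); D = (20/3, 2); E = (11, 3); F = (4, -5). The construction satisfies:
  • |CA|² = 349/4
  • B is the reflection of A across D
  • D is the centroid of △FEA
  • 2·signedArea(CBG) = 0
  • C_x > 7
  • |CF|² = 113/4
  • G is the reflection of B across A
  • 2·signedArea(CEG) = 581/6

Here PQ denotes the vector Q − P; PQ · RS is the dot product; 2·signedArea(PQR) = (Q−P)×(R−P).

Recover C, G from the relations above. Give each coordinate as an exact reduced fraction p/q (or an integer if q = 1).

C = (15/2, -1)
G = (5/3, 20)

1. G_x = 5/3  [G is the reflection of B across A]
2. G_y = 20  [G is the reflection of B across A]
   → G = (5/3, 20)
3. C_x = 15/2  [2·signedArea(CBG) = 0 ∩ 2·signedArea(CEG) = 581/6]
4. C_y = -1  [2·signedArea(CBG) = 0 ∩ 2·signedArea(CEG) = 581/6]
   → C = (15/2, -1)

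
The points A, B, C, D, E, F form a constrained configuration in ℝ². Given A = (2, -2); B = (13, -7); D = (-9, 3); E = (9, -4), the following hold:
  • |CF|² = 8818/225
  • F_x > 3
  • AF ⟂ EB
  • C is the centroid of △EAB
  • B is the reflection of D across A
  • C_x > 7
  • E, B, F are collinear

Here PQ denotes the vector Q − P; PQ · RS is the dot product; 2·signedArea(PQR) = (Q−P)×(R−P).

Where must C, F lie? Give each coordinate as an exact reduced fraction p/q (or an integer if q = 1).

C = (8, -13/3)
F = (89/25, 2/25)

1. C_x = 8  [C is the centroid of △EAB]
2. C_y = -13/3  [C is the centroid of △EAB]
   → C = (8, -13/3)
3. F_x = 89/25  [E, B, F are collinear ∩ AF ⟂ EB]
4. F_y = 2/25  [E, B, F are collinear ∩ AF ⟂ EB]
   → F = (89/25, 2/25)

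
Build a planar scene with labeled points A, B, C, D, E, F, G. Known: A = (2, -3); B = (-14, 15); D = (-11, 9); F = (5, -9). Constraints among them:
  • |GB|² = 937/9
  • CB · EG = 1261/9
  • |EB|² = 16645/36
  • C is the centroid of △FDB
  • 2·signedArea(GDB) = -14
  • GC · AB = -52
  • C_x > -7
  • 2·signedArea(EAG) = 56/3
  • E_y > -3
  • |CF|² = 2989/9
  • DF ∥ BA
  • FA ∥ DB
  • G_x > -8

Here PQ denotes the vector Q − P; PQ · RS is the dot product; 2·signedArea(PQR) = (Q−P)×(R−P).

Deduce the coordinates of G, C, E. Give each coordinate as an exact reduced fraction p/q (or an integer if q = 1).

1. G_x = -23/3  [line -6·x + -3·y + -25 = 0 ∩ |GB|² = 937/9]
2. G_y = 7  [line -6·x + -3·y + -25 = 0 ∩ |GB|² = 937/9]
   → G = (-23/3, 7)
3. C_x = -20/3  [GC · AB = -52 ∩ C is the centroid of △FDB]
4. C_y = 5  [GC · AB = -52 ∩ C is the centroid of △FDB]
   → C = (-20/3, 5)
5. E_x = -5/6  [2·signedArea(EAG) = 56/3 ∩ CB · EG = 1261/9]
6. E_y = -2  [2·signedArea(EAG) = 56/3 ∩ CB · EG = 1261/9]
   → E = (-5/6, -2)

C = (-20/3, 5)
E = (-5/6, -2)
G = (-23/3, 7)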